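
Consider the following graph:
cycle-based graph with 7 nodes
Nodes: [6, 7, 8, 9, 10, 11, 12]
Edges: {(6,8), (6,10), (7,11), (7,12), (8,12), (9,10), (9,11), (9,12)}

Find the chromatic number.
Clique number ω(G) = 2 (lower bound: χ ≥ ω).
Odd cycle [10, 6, 8, 12, 9] needs 3 colors (χ ≥ 3).
The coloring below uses 3 colors, so χ(G) = 3.
A valid 3-coloring: color 1: [6, 7, 9]; color 2: [10, 11, 12]; color 3: [8].

χ(G) = 3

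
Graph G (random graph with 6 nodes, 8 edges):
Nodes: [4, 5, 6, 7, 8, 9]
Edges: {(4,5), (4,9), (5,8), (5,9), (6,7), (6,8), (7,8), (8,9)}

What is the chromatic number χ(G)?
Clique number ω(G) = 3 (lower bound: χ ≥ ω).
The clique on [5, 8, 9] has size 3, forcing χ ≥ 3, and the coloring below uses 3 colors, so χ(G) = 3.
A valid 3-coloring: color 1: [4, 8]; color 2: [5, 7]; color 3: [6, 9].

χ(G) = 3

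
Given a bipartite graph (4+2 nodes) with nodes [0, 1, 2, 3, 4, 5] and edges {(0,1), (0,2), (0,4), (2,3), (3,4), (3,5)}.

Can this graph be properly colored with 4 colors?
Yes, G is 4-colorable

A valid 4-coloring: color 1: [0, 3]; color 2: [1, 2, 4, 5].
(χ(G) = 2 ≤ 4.)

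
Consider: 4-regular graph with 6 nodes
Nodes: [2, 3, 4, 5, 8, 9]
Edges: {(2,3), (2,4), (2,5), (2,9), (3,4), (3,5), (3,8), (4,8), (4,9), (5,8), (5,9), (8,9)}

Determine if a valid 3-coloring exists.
Yes, G is 3-colorable

A valid 3-coloring: color 1: [3, 9]; color 2: [2, 8]; color 3: [4, 5].
(χ(G) = 3 ≤ 3.)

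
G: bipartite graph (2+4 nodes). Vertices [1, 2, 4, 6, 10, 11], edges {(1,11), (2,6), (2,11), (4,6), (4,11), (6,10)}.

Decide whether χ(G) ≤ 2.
Yes, G is 2-colorable

A valid 2-coloring: color 1: [6, 11]; color 2: [1, 2, 4, 10].
(χ(G) = 2 ≤ 2.)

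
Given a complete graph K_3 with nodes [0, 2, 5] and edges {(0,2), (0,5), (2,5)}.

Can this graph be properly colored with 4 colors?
Yes, G is 4-colorable

A valid 4-coloring: color 1: [0]; color 2: [5]; color 3: [2].
(χ(G) = 3 ≤ 4.)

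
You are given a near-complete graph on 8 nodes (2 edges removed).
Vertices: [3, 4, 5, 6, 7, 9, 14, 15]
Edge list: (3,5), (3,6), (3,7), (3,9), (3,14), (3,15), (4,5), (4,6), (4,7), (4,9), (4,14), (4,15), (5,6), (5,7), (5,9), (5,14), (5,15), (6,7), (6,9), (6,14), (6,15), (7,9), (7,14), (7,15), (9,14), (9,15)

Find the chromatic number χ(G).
χ(G) = 6

Clique number ω(G) = 6 (lower bound: χ ≥ ω).
The clique on [3, 5, 6, 7, 9, 14] has size 6, forcing χ ≥ 6, and the coloring below uses 6 colors, so χ(G) = 6.
A valid 6-coloring: color 1: [9]; color 2: [6]; color 3: [7]; color 4: [5]; color 5: [3, 4]; color 6: [14, 15].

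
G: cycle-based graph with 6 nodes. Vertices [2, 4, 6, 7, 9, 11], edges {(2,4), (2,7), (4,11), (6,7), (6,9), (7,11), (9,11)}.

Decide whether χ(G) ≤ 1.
Edge (9,11) forces its endpoints to differ, so 1 color is not enough.

No, G is not 1-colorable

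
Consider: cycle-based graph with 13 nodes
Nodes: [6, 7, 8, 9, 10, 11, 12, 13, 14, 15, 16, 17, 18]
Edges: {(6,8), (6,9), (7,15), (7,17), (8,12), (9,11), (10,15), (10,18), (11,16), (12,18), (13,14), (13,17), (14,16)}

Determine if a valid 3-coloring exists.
Yes, G is 3-colorable

A valid 3-coloring: color 1: [8, 9, 15, 16, 17, 18]; color 2: [6, 7, 10, 11, 12, 14]; color 3: [13].
(χ(G) = 3 ≤ 3.)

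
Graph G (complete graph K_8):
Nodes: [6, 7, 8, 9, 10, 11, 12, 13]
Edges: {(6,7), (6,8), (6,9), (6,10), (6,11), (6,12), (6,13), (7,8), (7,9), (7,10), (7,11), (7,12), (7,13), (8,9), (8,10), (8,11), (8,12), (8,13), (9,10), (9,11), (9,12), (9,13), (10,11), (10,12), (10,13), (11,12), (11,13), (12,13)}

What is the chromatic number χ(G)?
Clique number ω(G) = 8 (lower bound: χ ≥ ω).
The clique on [6, 7, 8, 9, 10, 11, 12, 13] has size 8, forcing χ ≥ 8, and the coloring below uses 8 colors, so χ(G) = 8.
A valid 8-coloring: color 1: [6]; color 2: [9]; color 3: [7]; color 4: [8]; color 5: [11]; color 6: [12]; color 7: [13]; color 8: [10].

χ(G) = 8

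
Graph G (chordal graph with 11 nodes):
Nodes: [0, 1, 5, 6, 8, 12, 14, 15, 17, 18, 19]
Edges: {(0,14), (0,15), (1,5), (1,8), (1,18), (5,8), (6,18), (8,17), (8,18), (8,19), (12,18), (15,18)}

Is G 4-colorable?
Yes, G is 4-colorable

A valid 4-coloring: color 1: [6, 8, 12, 14, 15]; color 2: [0, 5, 17, 18, 19]; color 3: [1].
(χ(G) = 3 ≤ 4.)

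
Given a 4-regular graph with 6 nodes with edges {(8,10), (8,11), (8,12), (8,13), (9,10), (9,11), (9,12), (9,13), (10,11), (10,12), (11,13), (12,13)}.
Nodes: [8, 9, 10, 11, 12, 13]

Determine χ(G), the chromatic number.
χ(G) = 3

Clique number ω(G) = 3 (lower bound: χ ≥ ω).
The clique on [8, 10, 11] has size 3, forcing χ ≥ 3, and the coloring below uses 3 colors, so χ(G) = 3.
A valid 3-coloring: color 1: [10, 13]; color 2: [8, 9]; color 3: [11, 12].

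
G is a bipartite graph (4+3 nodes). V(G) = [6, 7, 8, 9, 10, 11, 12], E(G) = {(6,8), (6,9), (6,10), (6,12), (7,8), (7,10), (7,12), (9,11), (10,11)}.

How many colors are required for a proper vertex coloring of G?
χ(G) = 2

Clique number ω(G) = 2 (lower bound: χ ≥ ω).
The graph is bipartite (no odd cycle), so 2 colors suffice: χ(G) = 2.
A valid 2-coloring: color 1: [6, 7, 11]; color 2: [8, 9, 10, 12].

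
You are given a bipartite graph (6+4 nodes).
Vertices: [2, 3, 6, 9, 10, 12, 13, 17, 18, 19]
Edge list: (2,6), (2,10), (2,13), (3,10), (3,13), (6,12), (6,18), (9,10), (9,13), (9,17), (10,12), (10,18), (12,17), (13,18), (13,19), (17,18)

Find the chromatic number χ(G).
χ(G) = 2

Clique number ω(G) = 2 (lower bound: χ ≥ ω).
The graph is bipartite (no odd cycle), so 2 colors suffice: χ(G) = 2.
A valid 2-coloring: color 1: [6, 10, 13, 17]; color 2: [2, 3, 9, 12, 18, 19].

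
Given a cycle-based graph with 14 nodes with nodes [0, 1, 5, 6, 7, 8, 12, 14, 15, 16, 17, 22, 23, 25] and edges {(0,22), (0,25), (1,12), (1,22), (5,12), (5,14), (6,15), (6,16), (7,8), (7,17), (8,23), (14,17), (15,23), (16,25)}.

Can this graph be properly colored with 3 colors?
Yes, G is 3-colorable

A valid 3-coloring: color 1: [0, 1, 5, 8, 15, 16, 17]; color 2: [6, 7, 12, 14, 22, 23, 25].
(χ(G) = 2 ≤ 3.)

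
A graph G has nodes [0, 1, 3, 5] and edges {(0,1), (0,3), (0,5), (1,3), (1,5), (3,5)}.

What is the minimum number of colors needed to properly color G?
Clique number ω(G) = 4 (lower bound: χ ≥ ω).
The clique on [0, 1, 3, 5] has size 4, forcing χ ≥ 4, and the coloring below uses 4 colors, so χ(G) = 4.
A valid 4-coloring: color 1: [3]; color 2: [5]; color 3: [1]; color 4: [0].

χ(G) = 4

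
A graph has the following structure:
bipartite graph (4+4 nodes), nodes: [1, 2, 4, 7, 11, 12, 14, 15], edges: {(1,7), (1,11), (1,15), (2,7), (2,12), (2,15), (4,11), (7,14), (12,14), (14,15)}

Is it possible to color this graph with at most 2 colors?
Yes, G is 2-colorable

A valid 2-coloring: color 1: [7, 11, 12, 15]; color 2: [1, 2, 4, 14].
(χ(G) = 2 ≤ 2.)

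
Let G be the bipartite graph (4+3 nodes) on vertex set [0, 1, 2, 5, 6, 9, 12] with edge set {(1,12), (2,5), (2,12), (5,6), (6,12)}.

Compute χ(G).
Clique number ω(G) = 2 (lower bound: χ ≥ ω).
The graph is bipartite (no odd cycle), so 2 colors suffice: χ(G) = 2.
A valid 2-coloring: color 1: [0, 5, 9, 12]; color 2: [1, 2, 6].

χ(G) = 2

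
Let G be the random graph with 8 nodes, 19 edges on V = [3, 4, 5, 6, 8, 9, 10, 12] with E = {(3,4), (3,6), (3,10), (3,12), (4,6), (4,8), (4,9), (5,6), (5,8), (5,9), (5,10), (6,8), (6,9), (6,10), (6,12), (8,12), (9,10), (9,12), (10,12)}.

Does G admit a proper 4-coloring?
Yes, G is 4-colorable

A valid 4-coloring: color 1: [6]; color 2: [4, 10]; color 3: [3, 8, 9]; color 4: [5, 12].
(χ(G) = 4 ≤ 4.)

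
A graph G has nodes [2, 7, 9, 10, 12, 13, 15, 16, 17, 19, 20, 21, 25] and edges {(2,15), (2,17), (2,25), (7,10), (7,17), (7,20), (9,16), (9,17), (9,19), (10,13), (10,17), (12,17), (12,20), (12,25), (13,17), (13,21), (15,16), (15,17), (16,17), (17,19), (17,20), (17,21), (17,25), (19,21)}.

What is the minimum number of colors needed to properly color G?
Clique number ω(G) = 3 (lower bound: χ ≥ ω).
The clique on [2, 17, 25] has size 3, forcing χ ≥ 3, and the coloring below uses 3 colors, so χ(G) = 3.
A valid 3-coloring: color 1: [17]; color 2: [2, 7, 12, 13, 16, 19]; color 3: [9, 10, 15, 20, 21, 25].

χ(G) = 3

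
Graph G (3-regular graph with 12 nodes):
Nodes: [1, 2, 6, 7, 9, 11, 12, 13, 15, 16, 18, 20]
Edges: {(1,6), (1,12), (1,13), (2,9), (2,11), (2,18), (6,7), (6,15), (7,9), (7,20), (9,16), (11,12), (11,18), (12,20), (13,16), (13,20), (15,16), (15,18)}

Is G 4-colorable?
Yes, G is 4-colorable

A valid 4-coloring: color 1: [1, 7, 16, 18]; color 2: [6, 9, 11, 20]; color 3: [2, 12, 13, 15].
(χ(G) = 3 ≤ 4.)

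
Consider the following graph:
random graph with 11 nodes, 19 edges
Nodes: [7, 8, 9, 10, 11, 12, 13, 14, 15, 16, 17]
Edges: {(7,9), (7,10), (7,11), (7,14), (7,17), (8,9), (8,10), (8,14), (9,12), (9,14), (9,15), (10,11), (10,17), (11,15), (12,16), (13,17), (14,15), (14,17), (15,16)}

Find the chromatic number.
Clique number ω(G) = 3 (lower bound: χ ≥ ω).
The clique on [7, 9, 14] has size 3, forcing χ ≥ 3, and the coloring below uses 3 colors, so χ(G) = 3.
A valid 3-coloring: color 1: [10, 13, 14, 16]; color 2: [7, 8, 12, 15]; color 3: [9, 11, 17].

χ(G) = 3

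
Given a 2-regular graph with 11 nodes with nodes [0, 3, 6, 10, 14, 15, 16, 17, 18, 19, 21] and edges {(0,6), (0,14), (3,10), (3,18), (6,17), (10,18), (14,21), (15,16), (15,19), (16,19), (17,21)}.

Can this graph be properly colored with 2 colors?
No, G is not 2-colorable

The clique on vertices [3, 10, 18] has size 3 > 2, so it alone needs 3 colors.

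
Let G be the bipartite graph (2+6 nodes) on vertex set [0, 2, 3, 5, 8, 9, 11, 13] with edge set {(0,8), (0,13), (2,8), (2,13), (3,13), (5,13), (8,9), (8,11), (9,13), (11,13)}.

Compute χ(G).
Clique number ω(G) = 2 (lower bound: χ ≥ ω).
The graph is bipartite (no odd cycle), so 2 colors suffice: χ(G) = 2.
A valid 2-coloring: color 1: [8, 13]; color 2: [0, 2, 3, 5, 9, 11].

χ(G) = 2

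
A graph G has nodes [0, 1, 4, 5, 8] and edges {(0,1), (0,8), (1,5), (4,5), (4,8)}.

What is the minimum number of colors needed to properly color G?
χ(G) = 3

Clique number ω(G) = 2 (lower bound: χ ≥ ω).
Odd cycle [0, 8, 4, 5, 1] needs 3 colors (χ ≥ 3).
The coloring below uses 3 colors, so χ(G) = 3.
A valid 3-coloring: color 1: [0, 5]; color 2: [1, 8]; color 3: [4].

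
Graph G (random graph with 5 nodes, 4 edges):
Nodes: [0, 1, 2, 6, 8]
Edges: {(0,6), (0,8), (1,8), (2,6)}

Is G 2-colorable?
A valid 2-coloring: color 1: [0, 1, 2]; color 2: [6, 8].
(χ(G) = 2 ≤ 2.)

Yes, G is 2-colorable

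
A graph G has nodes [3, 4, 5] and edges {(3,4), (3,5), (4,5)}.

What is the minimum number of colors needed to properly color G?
Clique number ω(G) = 3 (lower bound: χ ≥ ω).
The clique on [3, 4, 5] has size 3, forcing χ ≥ 3, and the coloring below uses 3 colors, so χ(G) = 3.
A valid 3-coloring: color 1: [5]; color 2: [3]; color 3: [4].

χ(G) = 3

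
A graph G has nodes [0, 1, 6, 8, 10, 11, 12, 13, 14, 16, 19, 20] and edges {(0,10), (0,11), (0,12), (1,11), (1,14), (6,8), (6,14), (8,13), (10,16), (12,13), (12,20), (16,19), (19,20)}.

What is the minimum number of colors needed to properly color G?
χ(G) = 2

Clique number ω(G) = 2 (lower bound: χ ≥ ω).
The graph is bipartite (no odd cycle), so 2 colors suffice: χ(G) = 2.
A valid 2-coloring: color 1: [8, 10, 11, 12, 14, 19]; color 2: [0, 1, 6, 13, 16, 20].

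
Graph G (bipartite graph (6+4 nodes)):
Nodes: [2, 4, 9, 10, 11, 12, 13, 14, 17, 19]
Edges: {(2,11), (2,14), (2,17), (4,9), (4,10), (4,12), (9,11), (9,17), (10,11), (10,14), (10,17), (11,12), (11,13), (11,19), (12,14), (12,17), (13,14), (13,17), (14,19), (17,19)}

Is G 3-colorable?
Yes, G is 3-colorable

A valid 3-coloring: color 1: [4, 11, 14, 17]; color 2: [2, 9, 10, 12, 13, 19].
(χ(G) = 2 ≤ 3.)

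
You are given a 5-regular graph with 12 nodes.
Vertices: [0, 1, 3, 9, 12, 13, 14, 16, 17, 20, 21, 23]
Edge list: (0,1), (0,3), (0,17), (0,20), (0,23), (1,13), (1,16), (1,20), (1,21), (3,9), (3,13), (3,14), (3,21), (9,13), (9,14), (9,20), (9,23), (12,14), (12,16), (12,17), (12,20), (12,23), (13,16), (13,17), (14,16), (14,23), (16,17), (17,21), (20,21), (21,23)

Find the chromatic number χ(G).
Clique number ω(G) = 3 (lower bound: χ ≥ ω).
Suppose a proper 3-coloring c exists. The clique [0, 1, 20] takes 3 distinct colors; by symmetry let c(0) = 1, c(1) = 2, c(20) = 3.
- Vertex 21: neighbors [1, 20] already have colors [2, 3] ⇒ c(21) = 1.
- Vertex 9: neighbors [20] already have colors [3]; try each remaining color.
- Case c(9) = 1:
  - Vertex 13: neighbors [9, 1] already have colors [1, 2] ⇒ c(13) = 3.
  - Vertex 16: neighbors [1, 13] already have colors [2, 3] ⇒ c(16) = 1.
  - Vertex 12: neighbors [16, 20] already have colors [1, 3] ⇒ c(12) = 2.
  - Vertex 17: neighbors [0, 12, 13] already have colors [1, 2, 3] — all 3 colors blocked. Contradiction.
- Case c(9) = 2:
  - Vertex 3: neighbors [0, 9] already have colors [1, 2] ⇒ c(3) = 3.
  - Vertex 14: neighbors [9, 3] already have colors [2, 3] ⇒ c(14) = 1.
  - Vertex 12: neighbors [14, 20] already have colors [1, 3] ⇒ c(12) = 2.
  - Vertex 13: neighbors [1, 3] already have colors [2, 3] ⇒ c(13) = 1.
  - Vertex 16: neighbors [13, 1] already have colors [1, 2] ⇒ c(16) = 3.
  - Vertex 17: neighbors [0, 12, 16] already have colors [1, 2, 3] — all 3 colors blocked. Contradiction.
Every case ends in a contradiction, so G has no proper 3-coloring (χ ≥ 4).
The coloring below uses 4 colors, so χ(G) = 4.
A valid 4-coloring: color 1: [1, 9, 12]; color 2: [0, 13, 14, 21]; color 3: [3, 17, 20, 23]; color 4: [16].

χ(G) = 4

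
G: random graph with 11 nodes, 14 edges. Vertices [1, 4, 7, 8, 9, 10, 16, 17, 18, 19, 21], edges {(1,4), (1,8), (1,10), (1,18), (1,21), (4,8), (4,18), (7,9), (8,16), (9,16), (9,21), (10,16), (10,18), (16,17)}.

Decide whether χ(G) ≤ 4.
Yes, G is 4-colorable

A valid 4-coloring: color 1: [1, 7, 16, 19]; color 2: [4, 9, 10, 17]; color 3: [8, 18, 21].
(χ(G) = 3 ≤ 4.)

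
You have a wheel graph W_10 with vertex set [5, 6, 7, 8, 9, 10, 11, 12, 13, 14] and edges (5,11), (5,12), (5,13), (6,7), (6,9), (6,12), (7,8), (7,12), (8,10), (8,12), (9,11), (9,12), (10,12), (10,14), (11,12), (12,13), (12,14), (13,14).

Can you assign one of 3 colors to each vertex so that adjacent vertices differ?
No, G is not 3-colorable

Odd cycle [6, 7, 8, 10, 14, 13, 5, 11, 9] needs 3 colors (χ ≥ 3).
Vertex 12 is adjacent to every vertex of [5, 6, 7, 8, 9, 10, 11, 13, 14], which already need 3 colors among themselves, so 12 needs a new color (χ ≥ 4).
Hence χ(G) ≥ 4 > 3, so no proper 3-coloring exists.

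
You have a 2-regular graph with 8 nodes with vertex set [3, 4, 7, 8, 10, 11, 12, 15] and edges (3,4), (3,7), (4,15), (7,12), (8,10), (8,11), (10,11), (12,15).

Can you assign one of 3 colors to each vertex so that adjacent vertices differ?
Yes, G is 3-colorable

A valid 3-coloring: color 1: [3, 10, 15]; color 2: [4, 7, 11]; color 3: [8, 12].
(χ(G) = 3 ≤ 3.)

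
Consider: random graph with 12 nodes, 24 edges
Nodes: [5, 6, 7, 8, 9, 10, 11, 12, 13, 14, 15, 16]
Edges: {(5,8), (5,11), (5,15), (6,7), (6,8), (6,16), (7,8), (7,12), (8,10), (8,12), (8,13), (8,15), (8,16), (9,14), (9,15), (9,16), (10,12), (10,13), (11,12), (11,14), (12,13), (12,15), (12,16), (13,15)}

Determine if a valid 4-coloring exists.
A valid 4-coloring: color 1: [8, 9, 11]; color 2: [5, 6, 12, 14]; color 3: [7, 10, 15, 16]; color 4: [13].
(χ(G) = 4 ≤ 4.)

Yes, G is 4-colorable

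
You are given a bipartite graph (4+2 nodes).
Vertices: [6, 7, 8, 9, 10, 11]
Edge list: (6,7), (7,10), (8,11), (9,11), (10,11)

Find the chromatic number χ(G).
χ(G) = 2

Clique number ω(G) = 2 (lower bound: χ ≥ ω).
The graph is bipartite (no odd cycle), so 2 colors suffice: χ(G) = 2.
A valid 2-coloring: color 1: [7, 11]; color 2: [6, 8, 9, 10].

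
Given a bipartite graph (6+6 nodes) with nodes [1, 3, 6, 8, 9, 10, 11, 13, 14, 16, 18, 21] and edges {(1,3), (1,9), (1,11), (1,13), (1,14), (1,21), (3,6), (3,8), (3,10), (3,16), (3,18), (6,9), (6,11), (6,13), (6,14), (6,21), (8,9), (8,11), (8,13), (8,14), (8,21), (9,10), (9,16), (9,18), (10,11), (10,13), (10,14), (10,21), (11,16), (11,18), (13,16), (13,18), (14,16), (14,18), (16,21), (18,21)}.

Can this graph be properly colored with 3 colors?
Yes, G is 3-colorable

A valid 3-coloring: color 1: [1, 6, 8, 10, 16, 18]; color 2: [3, 9, 11, 13, 14, 21].
(χ(G) = 2 ≤ 3.)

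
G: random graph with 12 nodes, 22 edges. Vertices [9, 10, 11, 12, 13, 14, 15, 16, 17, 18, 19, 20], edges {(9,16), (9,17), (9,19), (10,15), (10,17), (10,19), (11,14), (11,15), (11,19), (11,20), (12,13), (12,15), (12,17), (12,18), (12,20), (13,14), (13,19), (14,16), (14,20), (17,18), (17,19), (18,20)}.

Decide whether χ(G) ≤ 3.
Yes, G is 3-colorable

A valid 3-coloring: color 1: [12, 14, 19]; color 2: [13, 15, 16, 17, 20]; color 3: [9, 10, 11, 18].
(χ(G) = 3 ≤ 3.)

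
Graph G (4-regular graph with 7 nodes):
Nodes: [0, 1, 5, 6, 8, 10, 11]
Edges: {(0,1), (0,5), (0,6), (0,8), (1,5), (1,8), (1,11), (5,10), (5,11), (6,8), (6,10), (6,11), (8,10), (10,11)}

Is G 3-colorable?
Suppose a proper 3-coloring c exists. The clique [0, 1, 5] takes 3 distinct colors; by symmetry let c(0) = 1, c(1) = 2, c(5) = 3.
- Vertex 8: neighbors [0, 1] already have colors [1, 2] ⇒ c(8) = 3.
- Vertex 6: neighbors [0, 8] already have colors [1, 3] ⇒ c(6) = 2.
- Vertex 10: neighbors [6, 5] already have colors [2, 3] ⇒ c(10) = 1.
- Vertex 11: neighbors [10, 1, 5] already have colors [1, 2, 3] — all 3 colors blocked. Contradiction.
The forced assignments end in a contradiction, so G has no proper 3-coloring (χ ≥ 4).

No, G is not 3-colorable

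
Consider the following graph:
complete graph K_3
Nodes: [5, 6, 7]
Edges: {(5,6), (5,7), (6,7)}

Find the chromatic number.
χ(G) = 3

Clique number ω(G) = 3 (lower bound: χ ≥ ω).
The clique on [5, 6, 7] has size 3, forcing χ ≥ 3, and the coloring below uses 3 colors, so χ(G) = 3.
A valid 3-coloring: color 1: [7]; color 2: [5]; color 3: [6].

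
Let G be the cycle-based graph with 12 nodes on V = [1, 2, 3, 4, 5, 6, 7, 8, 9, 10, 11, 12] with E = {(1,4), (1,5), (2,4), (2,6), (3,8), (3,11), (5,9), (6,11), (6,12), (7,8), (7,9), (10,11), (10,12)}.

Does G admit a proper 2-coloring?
Yes, G is 2-colorable

A valid 2-coloring: color 1: [1, 2, 8, 9, 11, 12]; color 2: [3, 4, 5, 6, 7, 10].
(χ(G) = 2 ≤ 2.)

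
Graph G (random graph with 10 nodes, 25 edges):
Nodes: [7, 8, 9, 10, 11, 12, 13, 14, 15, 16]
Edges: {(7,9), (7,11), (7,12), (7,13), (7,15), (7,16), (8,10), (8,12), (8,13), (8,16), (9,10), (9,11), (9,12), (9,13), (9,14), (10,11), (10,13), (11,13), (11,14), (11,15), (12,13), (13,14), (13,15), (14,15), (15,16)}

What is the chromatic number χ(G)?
χ(G) = 4

Clique number ω(G) = 4 (lower bound: χ ≥ ω).
The clique on [9, 10, 11, 13] has size 4, forcing χ ≥ 4, and the coloring below uses 4 colors, so χ(G) = 4.
A valid 4-coloring: color 1: [13, 16]; color 2: [11, 12]; color 3: [7, 10, 14]; color 4: [8, 9, 15].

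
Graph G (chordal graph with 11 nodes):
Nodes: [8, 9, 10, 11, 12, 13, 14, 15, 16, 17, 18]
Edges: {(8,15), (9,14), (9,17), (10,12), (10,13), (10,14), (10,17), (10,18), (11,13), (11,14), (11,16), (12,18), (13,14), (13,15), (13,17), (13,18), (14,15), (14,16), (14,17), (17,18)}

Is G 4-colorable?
A valid 4-coloring: color 1: [8, 14, 18]; color 2: [9, 12, 13, 16]; color 3: [10, 11, 15]; color 4: [17].
(χ(G) = 4 ≤ 4.)

Yes, G is 4-colorable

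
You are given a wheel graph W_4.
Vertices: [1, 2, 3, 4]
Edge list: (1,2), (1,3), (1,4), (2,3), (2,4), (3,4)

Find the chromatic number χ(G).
Clique number ω(G) = 4 (lower bound: χ ≥ ω).
The clique on [1, 2, 3, 4] has size 4, forcing χ ≥ 4, and the coloring below uses 4 colors, so χ(G) = 4.
A valid 4-coloring: color 1: [2]; color 2: [4]; color 3: [3]; color 4: [1].

χ(G) = 4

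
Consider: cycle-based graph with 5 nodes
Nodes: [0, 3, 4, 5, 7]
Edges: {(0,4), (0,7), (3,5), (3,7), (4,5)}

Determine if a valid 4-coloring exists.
A valid 4-coloring: color 1: [5, 7]; color 2: [0, 3]; color 3: [4].
(χ(G) = 3 ≤ 4.)

Yes, G is 4-colorable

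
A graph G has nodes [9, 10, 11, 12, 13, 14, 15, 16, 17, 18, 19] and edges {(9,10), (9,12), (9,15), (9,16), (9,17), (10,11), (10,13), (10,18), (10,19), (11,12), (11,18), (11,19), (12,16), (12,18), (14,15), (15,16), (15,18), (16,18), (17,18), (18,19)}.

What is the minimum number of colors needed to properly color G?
Clique number ω(G) = 4 (lower bound: χ ≥ ω).
The clique on [10, 11, 18, 19] has size 4, forcing χ ≥ 4, and the coloring below uses 4 colors, so χ(G) = 4.
A valid 4-coloring: color 1: [9, 13, 14, 18]; color 2: [10, 12, 15, 17]; color 3: [11, 16]; color 4: [19].

χ(G) = 4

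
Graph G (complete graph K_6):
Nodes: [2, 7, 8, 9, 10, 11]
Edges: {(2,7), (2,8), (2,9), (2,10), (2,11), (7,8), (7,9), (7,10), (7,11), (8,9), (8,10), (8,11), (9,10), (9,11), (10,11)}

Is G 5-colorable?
No, G is not 5-colorable

The clique on vertices [2, 7, 8, 9, 10, 11] has size 6 > 5, so it alone needs 6 colors.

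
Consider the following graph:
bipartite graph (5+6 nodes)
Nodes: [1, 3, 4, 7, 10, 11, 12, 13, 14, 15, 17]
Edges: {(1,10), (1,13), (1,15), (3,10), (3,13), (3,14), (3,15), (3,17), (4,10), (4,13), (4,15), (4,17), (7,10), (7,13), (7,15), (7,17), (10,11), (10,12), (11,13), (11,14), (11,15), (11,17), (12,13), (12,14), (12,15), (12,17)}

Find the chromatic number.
χ(G) = 2

Clique number ω(G) = 2 (lower bound: χ ≥ ω).
The graph is bipartite (no odd cycle), so 2 colors suffice: χ(G) = 2.
A valid 2-coloring: color 1: [10, 13, 14, 15, 17]; color 2: [1, 3, 4, 7, 11, 12].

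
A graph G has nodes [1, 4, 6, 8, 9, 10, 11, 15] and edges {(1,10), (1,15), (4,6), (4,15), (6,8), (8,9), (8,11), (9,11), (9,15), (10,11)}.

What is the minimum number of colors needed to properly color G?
Clique number ω(G) = 3 (lower bound: χ ≥ ω).
The clique on [8, 9, 11] has size 3, forcing χ ≥ 3, and the coloring below uses 3 colors, so χ(G) = 3.
A valid 3-coloring: color 1: [6, 11, 15]; color 2: [4, 8, 10]; color 3: [1, 9].

χ(G) = 3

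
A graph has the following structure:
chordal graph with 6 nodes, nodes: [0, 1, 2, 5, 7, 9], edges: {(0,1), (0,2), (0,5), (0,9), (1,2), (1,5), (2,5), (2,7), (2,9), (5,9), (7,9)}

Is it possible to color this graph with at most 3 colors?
The clique on vertices [0, 1, 2, 5] has size 4 > 3, so it alone needs 4 colors.

No, G is not 3-colorable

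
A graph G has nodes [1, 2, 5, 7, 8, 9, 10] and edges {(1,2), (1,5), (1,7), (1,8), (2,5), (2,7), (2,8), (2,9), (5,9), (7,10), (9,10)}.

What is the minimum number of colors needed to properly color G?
χ(G) = 3

Clique number ω(G) = 3 (lower bound: χ ≥ ω).
The clique on [1, 2, 8] has size 3, forcing χ ≥ 3, and the coloring below uses 3 colors, so χ(G) = 3.
A valid 3-coloring: color 1: [2, 10]; color 2: [1, 9]; color 3: [5, 7, 8].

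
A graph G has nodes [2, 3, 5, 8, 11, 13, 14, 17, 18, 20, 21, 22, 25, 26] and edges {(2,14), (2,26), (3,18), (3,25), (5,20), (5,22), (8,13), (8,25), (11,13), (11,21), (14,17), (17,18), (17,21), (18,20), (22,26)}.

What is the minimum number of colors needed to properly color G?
χ(G) = 2

Clique number ω(G) = 2 (lower bound: χ ≥ ω).
The graph is bipartite (no odd cycle), so 2 colors suffice: χ(G) = 2.
A valid 2-coloring: color 1: [2, 3, 8, 11, 17, 20, 22]; color 2: [5, 13, 14, 18, 21, 25, 26].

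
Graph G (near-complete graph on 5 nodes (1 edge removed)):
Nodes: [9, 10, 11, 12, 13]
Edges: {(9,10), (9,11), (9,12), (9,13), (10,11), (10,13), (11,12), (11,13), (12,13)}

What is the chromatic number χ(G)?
χ(G) = 4

Clique number ω(G) = 4 (lower bound: χ ≥ ω).
The clique on [9, 10, 11, 13] has size 4, forcing χ ≥ 4, and the coloring below uses 4 colors, so χ(G) = 4.
A valid 4-coloring: color 1: [11]; color 2: [9]; color 3: [13]; color 4: [10, 12].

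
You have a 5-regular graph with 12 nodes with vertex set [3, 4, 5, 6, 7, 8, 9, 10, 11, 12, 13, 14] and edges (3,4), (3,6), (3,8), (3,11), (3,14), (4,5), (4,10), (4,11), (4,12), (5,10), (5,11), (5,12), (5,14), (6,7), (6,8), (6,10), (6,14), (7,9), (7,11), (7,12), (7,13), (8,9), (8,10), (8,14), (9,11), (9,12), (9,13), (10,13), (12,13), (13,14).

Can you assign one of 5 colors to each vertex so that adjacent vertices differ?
A valid 5-coloring: color 1: [3, 9, 10]; color 2: [5, 6, 13]; color 3: [11, 12, 14]; color 4: [4, 7, 8].
(χ(G) = 4 ≤ 5.)

Yes, G is 5-colorable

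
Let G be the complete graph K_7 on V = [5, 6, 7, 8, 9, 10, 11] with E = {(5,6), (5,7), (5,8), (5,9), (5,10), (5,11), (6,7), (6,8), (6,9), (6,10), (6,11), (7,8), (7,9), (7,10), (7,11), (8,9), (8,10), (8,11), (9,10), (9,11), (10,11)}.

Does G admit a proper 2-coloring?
No, G is not 2-colorable

The clique on vertices [5, 6, 7, 8, 9, 10, 11] has size 7 > 2, so it alone needs 7 colors.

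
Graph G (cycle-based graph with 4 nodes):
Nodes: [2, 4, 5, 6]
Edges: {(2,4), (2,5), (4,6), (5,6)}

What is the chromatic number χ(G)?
χ(G) = 2

Clique number ω(G) = 2 (lower bound: χ ≥ ω).
The graph is bipartite (no odd cycle), so 2 colors suffice: χ(G) = 2.
A valid 2-coloring: color 1: [4, 5]; color 2: [2, 6].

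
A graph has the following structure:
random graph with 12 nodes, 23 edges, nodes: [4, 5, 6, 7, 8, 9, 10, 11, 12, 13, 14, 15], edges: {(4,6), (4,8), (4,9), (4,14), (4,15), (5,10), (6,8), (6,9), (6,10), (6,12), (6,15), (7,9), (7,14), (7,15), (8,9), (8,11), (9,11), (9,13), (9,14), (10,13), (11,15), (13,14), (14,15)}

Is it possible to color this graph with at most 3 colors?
The clique on vertices [4, 6, 8, 9] has size 4 > 3, so it alone needs 4 colors.

No, G is not 3-colorable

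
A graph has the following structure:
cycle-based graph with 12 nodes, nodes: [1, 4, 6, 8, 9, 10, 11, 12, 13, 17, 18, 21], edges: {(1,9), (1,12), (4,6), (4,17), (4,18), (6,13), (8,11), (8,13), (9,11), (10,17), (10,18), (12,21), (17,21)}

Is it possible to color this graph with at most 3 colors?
A valid 3-coloring: color 1: [1, 4, 10, 11, 13, 21]; color 2: [6, 8, 9, 12, 17, 18].
(χ(G) = 2 ≤ 3.)

Yes, G is 3-colorable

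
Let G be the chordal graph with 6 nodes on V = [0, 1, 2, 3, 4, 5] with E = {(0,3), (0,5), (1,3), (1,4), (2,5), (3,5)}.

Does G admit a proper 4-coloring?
A valid 4-coloring: color 1: [1, 5]; color 2: [2, 3, 4]; color 3: [0].
(χ(G) = 3 ≤ 4.)

Yes, G is 4-colorable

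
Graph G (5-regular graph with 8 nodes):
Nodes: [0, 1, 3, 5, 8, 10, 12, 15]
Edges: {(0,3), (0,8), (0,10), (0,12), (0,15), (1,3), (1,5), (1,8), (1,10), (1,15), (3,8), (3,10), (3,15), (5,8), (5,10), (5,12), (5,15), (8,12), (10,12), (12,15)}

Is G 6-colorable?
A valid 6-coloring: color 1: [0, 1]; color 2: [3, 12]; color 3: [8, 10, 15]; color 4: [5].
(χ(G) = 4 ≤ 6.)

Yes, G is 6-colorable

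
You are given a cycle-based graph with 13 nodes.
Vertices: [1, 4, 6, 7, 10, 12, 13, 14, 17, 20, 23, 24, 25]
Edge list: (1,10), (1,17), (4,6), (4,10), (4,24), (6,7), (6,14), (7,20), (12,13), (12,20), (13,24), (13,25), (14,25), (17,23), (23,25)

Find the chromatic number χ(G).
χ(G) = 3

Clique number ω(G) = 2 (lower bound: χ ≥ ω).
Odd cycle [20, 7, 6, 4, 10, 1, 17, 23, 25, 13, 12] needs 3 colors (χ ≥ 3).
The coloring below uses 3 colors, so χ(G) = 3.
A valid 3-coloring: color 1: [1, 6, 13, 20, 23]; color 2: [4, 7, 12, 17, 25]; color 3: [10, 14, 24].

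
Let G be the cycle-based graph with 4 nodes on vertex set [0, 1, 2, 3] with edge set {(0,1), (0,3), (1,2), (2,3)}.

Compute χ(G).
χ(G) = 2

Clique number ω(G) = 2 (lower bound: χ ≥ ω).
The graph is bipartite (no odd cycle), so 2 colors suffice: χ(G) = 2.
A valid 2-coloring: color 1: [1, 3]; color 2: [0, 2].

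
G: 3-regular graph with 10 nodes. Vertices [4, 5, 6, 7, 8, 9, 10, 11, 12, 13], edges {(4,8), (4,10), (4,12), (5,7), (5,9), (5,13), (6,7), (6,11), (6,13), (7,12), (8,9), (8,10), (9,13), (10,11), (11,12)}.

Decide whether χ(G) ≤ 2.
The clique on vertices [4, 8, 10] has size 3 > 2, so it alone needs 3 colors.

No, G is not 2-colorable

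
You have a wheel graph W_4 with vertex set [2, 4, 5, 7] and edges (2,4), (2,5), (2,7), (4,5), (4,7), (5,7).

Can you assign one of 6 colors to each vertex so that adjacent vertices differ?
Yes, G is 6-colorable

A valid 6-coloring: color 1: [2]; color 2: [7]; color 3: [4]; color 4: [5].
(χ(G) = 4 ≤ 6.)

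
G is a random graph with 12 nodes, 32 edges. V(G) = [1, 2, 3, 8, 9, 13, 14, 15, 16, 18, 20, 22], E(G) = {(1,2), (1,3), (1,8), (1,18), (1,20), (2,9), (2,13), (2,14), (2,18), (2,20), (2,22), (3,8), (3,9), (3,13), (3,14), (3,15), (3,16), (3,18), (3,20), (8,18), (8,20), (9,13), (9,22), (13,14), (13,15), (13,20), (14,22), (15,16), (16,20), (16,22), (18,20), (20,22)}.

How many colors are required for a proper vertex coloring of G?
χ(G) = 5

Clique number ω(G) = 5 (lower bound: χ ≥ ω).
The clique on [1, 3, 8, 18, 20] has size 5, forcing χ ≥ 5, and the coloring below uses 5 colors, so χ(G) = 5.
A valid 5-coloring: color 1: [2, 3]; color 2: [9, 14, 15, 20]; color 3: [13, 18, 22]; color 4: [8, 16]; color 5: [1].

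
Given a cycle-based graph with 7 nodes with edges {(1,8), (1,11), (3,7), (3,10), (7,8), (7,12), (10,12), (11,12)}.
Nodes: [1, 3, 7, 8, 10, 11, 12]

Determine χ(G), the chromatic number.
χ(G) = 3

Clique number ω(G) = 2 (lower bound: χ ≥ ω).
Odd cycle [12, 11, 1, 8, 7] needs 3 colors (χ ≥ 3).
The coloring below uses 3 colors, so χ(G) = 3.
A valid 3-coloring: color 1: [7, 10, 11]; color 2: [3, 8, 12]; color 3: [1].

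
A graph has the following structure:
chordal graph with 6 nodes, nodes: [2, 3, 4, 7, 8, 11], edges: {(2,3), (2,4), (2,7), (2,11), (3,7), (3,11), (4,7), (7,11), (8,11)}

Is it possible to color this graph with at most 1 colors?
The clique on vertices [2, 3, 7, 11] has size 4 > 1, so it alone needs 4 colors.

No, G is not 1-colorable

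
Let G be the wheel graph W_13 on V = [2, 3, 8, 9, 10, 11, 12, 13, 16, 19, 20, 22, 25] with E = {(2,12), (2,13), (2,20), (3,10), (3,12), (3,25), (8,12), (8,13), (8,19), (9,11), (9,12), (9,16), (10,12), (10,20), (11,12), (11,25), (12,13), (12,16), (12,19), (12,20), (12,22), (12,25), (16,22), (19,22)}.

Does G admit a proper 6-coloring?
A valid 6-coloring: color 1: [12]; color 2: [3, 11, 13, 16, 19, 20]; color 3: [2, 8, 9, 10, 22, 25].
(χ(G) = 3 ≤ 6.)

Yes, G is 6-colorable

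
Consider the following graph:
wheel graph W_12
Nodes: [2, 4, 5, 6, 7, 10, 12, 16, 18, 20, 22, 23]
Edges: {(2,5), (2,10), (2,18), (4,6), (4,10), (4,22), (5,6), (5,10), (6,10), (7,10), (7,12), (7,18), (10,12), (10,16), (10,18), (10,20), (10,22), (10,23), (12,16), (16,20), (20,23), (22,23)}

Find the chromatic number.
χ(G) = 4

Clique number ω(G) = 3 (lower bound: χ ≥ ω).
Odd cycle [23, 20, 16, 12, 7, 18, 2, 5, 6, 4, 22] needs 3 colors (χ ≥ 3).
Vertex 10 is adjacent to every vertex of [2, 4, 5, 6, 7, 12, 16, 18, 20, 22, 23], which already need 3 colors among themselves, so 10 needs a new color (χ ≥ 4).
The coloring below uses 4 colors, so χ(G) = 4.
A valid 4-coloring: color 1: [10]; color 2: [2, 4, 7, 16, 23]; color 3: [5, 12, 18, 20, 22]; color 4: [6].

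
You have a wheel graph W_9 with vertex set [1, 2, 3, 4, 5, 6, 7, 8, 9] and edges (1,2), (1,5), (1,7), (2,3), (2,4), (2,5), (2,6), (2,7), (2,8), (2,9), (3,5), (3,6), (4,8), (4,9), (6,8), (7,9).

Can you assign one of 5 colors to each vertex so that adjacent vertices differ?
A valid 5-coloring: color 1: [2]; color 2: [4, 5, 6, 7]; color 3: [1, 3, 8, 9].
(χ(G) = 3 ≤ 5.)

Yes, G is 5-colorable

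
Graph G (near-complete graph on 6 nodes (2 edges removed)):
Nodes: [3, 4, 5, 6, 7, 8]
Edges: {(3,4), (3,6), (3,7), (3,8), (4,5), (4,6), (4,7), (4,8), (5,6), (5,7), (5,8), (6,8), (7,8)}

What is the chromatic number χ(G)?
Clique number ω(G) = 4 (lower bound: χ ≥ ω).
The clique on [3, 4, 6, 8] has size 4, forcing χ ≥ 4, and the coloring below uses 4 colors, so χ(G) = 4.
A valid 4-coloring: color 1: [8]; color 2: [4]; color 3: [3, 5]; color 4: [6, 7].

χ(G) = 4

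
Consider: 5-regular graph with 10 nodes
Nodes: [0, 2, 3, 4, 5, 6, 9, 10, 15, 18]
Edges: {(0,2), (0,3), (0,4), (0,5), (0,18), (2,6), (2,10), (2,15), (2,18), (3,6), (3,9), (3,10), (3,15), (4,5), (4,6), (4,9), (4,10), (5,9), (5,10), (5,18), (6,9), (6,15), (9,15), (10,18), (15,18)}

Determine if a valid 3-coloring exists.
No, G is not 3-colorable

The clique on vertices [3, 6, 9, 15] has size 4 > 3, so it alone needs 4 colors.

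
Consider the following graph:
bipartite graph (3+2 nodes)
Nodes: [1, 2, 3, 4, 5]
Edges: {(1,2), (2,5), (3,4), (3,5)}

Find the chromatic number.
χ(G) = 2

Clique number ω(G) = 2 (lower bound: χ ≥ ω).
The graph is bipartite (no odd cycle), so 2 colors suffice: χ(G) = 2.
A valid 2-coloring: color 1: [1, 4, 5]; color 2: [2, 3].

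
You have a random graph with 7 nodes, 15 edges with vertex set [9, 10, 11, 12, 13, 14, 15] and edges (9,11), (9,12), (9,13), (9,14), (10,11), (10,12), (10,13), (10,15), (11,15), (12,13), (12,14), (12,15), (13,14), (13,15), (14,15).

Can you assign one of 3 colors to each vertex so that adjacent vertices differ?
No, G is not 3-colorable

The clique on vertices [10, 12, 13, 15] has size 4 > 3, so it alone needs 4 colors.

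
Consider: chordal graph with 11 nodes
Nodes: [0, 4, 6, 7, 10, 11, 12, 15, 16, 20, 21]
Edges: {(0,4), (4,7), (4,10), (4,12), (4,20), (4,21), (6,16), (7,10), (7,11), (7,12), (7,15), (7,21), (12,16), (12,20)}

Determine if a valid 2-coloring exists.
No, G is not 2-colorable

The clique on vertices [4, 12, 20] has size 3 > 2, so it alone needs 3 colors.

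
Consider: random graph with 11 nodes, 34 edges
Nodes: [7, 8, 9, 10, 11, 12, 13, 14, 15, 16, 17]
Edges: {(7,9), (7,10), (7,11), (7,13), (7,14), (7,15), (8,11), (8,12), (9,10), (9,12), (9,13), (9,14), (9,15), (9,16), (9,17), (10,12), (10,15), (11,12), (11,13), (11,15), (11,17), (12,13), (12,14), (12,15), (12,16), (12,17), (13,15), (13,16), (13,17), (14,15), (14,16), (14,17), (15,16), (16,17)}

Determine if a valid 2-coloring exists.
No, G is not 2-colorable

The clique on vertices [9, 12, 13, 16, 17] has size 5 > 2, so it alone needs 5 colors.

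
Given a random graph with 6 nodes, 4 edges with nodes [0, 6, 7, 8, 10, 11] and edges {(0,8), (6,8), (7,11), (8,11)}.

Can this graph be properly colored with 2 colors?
Yes, G is 2-colorable

A valid 2-coloring: color 1: [7, 8, 10]; color 2: [0, 6, 11].
(χ(G) = 2 ≤ 2.)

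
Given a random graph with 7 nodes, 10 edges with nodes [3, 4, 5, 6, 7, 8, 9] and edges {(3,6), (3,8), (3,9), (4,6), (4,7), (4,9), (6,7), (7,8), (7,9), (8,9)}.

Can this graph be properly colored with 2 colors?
No, G is not 2-colorable

The clique on vertices [3, 8, 9] has size 3 > 2, so it alone needs 3 colors.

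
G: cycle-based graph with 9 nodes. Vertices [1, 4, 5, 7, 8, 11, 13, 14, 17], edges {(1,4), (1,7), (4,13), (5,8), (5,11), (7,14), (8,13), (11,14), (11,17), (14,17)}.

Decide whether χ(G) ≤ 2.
The clique on vertices [11, 14, 17] has size 3 > 2, so it alone needs 3 colors.

No, G is not 2-colorable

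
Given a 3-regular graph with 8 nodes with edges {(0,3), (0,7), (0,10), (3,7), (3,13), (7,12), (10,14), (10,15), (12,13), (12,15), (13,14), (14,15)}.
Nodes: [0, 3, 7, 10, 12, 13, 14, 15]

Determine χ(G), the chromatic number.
Clique number ω(G) = 3 (lower bound: χ ≥ ω).
The clique on [0, 3, 7] has size 3, forcing χ ≥ 3, and the coloring below uses 3 colors, so χ(G) = 3.
A valid 3-coloring: color 1: [3, 12, 14]; color 2: [7, 10, 13]; color 3: [0, 15].

χ(G) = 3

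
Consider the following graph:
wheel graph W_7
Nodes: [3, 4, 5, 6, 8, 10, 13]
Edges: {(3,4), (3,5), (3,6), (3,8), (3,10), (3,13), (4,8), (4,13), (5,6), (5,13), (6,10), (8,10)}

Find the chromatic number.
χ(G) = 3

Clique number ω(G) = 3 (lower bound: χ ≥ ω).
The clique on [3, 8, 10] has size 3, forcing χ ≥ 3, and the coloring below uses 3 colors, so χ(G) = 3.
A valid 3-coloring: color 1: [3]; color 2: [4, 5, 10]; color 3: [6, 8, 13].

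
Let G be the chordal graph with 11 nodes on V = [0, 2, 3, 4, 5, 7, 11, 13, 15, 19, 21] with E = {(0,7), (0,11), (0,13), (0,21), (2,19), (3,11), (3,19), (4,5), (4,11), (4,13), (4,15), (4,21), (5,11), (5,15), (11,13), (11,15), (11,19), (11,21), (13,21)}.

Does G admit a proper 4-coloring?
Yes, G is 4-colorable

A valid 4-coloring: color 1: [2, 7, 11]; color 2: [0, 4, 19]; color 3: [3, 15, 21]; color 4: [5, 13].
(χ(G) = 4 ≤ 4.)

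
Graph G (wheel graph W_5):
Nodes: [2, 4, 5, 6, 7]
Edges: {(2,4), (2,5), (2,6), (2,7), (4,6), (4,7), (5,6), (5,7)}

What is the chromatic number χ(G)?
Clique number ω(G) = 3 (lower bound: χ ≥ ω).
The clique on [2, 4, 6] has size 3, forcing χ ≥ 3, and the coloring below uses 3 colors, so χ(G) = 3.
A valid 3-coloring: color 1: [2]; color 2: [4, 5]; color 3: [6, 7].

χ(G) = 3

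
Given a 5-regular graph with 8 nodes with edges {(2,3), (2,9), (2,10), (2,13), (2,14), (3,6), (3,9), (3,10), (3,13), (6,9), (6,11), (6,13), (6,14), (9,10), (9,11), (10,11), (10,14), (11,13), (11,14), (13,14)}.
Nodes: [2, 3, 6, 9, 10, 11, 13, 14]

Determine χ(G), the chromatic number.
Clique number ω(G) = 4 (lower bound: χ ≥ ω).
The clique on [2, 3, 9, 10] has size 4, forcing χ ≥ 4, and the coloring below uses 4 colors, so χ(G) = 4.
A valid 4-coloring: color 1: [2, 11]; color 2: [6, 10]; color 3: [9, 13]; color 4: [3, 14].

χ(G) = 4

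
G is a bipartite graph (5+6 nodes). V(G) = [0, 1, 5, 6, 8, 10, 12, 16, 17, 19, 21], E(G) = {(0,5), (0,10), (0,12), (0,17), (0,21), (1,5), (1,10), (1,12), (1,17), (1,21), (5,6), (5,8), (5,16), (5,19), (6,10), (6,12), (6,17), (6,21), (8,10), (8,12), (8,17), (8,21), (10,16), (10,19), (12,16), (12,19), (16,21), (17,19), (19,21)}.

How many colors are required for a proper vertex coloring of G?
χ(G) = 2

Clique number ω(G) = 2 (lower bound: χ ≥ ω).
The graph is bipartite (no odd cycle), so 2 colors suffice: χ(G) = 2.
A valid 2-coloring: color 1: [5, 10, 12, 17, 21]; color 2: [0, 1, 6, 8, 16, 19].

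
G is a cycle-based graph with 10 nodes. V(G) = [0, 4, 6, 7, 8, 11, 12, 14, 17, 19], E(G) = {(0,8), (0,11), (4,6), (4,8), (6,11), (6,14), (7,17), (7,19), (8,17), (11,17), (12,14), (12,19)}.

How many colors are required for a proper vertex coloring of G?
Clique number ω(G) = 2 (lower bound: χ ≥ ω).
Odd cycle [0, 8, 4, 6, 11] needs 3 colors (χ ≥ 3).
The coloring below uses 3 colors, so χ(G) = 3.
A valid 3-coloring: color 1: [0, 6, 17, 19]; color 2: [7, 8, 11, 14]; color 3: [4, 12].

χ(G) = 3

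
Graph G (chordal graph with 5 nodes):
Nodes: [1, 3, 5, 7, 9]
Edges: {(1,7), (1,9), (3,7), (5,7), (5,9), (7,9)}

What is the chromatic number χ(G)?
χ(G) = 3

Clique number ω(G) = 3 (lower bound: χ ≥ ω).
The clique on [1, 7, 9] has size 3, forcing χ ≥ 3, and the coloring below uses 3 colors, so χ(G) = 3.
A valid 3-coloring: color 1: [7]; color 2: [3, 9]; color 3: [1, 5].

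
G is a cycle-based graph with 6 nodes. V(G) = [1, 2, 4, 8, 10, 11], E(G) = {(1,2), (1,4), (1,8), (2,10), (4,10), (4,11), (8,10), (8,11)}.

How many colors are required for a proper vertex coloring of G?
χ(G) = 2

Clique number ω(G) = 2 (lower bound: χ ≥ ω).
The graph is bipartite (no odd cycle), so 2 colors suffice: χ(G) = 2.
A valid 2-coloring: color 1: [2, 4, 8]; color 2: [1, 10, 11].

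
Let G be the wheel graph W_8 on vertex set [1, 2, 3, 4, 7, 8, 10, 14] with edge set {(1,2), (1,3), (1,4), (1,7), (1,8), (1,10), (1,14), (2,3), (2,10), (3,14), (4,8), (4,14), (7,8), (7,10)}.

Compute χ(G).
χ(G) = 4

Clique number ω(G) = 3 (lower bound: χ ≥ ω).
Odd cycle [10, 2, 3, 14, 4, 8, 7] needs 3 colors (χ ≥ 3).
Vertex 1 is adjacent to every vertex of [2, 3, 4, 7, 8, 10, 14], which already need 3 colors among themselves, so 1 needs a new color (χ ≥ 4).
The coloring below uses 4 colors, so χ(G) = 4.
A valid 4-coloring: color 1: [1]; color 2: [3, 8, 10]; color 3: [2, 7, 14]; color 4: [4].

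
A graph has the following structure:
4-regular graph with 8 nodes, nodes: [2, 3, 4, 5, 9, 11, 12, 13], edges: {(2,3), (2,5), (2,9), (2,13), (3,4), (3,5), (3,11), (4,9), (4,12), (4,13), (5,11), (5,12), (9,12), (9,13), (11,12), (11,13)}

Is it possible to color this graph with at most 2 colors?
The clique on vertices [2, 9, 13] has size 3 > 2, so it alone needs 3 colors.

No, G is not 2-colorable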